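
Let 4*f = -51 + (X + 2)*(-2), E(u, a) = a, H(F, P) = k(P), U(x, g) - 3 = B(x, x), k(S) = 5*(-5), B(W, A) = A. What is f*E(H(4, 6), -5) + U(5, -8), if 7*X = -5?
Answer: 2099/28 ≈ 74.964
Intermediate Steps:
k(S) = -25
X = -5/7 (X = (1/7)*(-5) = -5/7 ≈ -0.71429)
U(x, g) = 3 + x
H(F, P) = -25
f = -375/28 (f = (-51 + (-5/7 + 2)*(-2))/4 = (-51 + (9/7)*(-2))/4 = (-51 - 18/7)/4 = (1/4)*(-375/7) = -375/28 ≈ -13.393)
f*E(H(4, 6), -5) + U(5, -8) = -375/28*(-5) + (3 + 5) = 1875/28 + 8 = 2099/28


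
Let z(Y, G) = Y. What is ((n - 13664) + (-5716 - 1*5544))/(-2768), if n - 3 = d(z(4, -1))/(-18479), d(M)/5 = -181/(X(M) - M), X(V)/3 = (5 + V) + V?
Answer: 805901483/89512276 ≈ 9.0033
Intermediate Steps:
X(V) = 15 + 6*V (X(V) = 3*((5 + V) + V) = 3*(5 + 2*V) = 15 + 6*V)
d(M) = -905/(15 + 5*M) (d(M) = 5*(-181/((15 + 6*M) - M)) = 5*(-181/(15 + 5*M)) = -905/(15 + 5*M))
n = 388240/129353 (n = 3 - 181/(3 + 4)/(-18479) = 3 - 181/7*(-1/18479) = 3 + 181/129353 = 388240/129353 ≈ 3.0014)
((n - 13664) + (-5716 - 1*5544))/(-2768) = ((388240/129353 - 13664) + (-5716 - 1*5544))/(-2768) = (-1767091152/129353 + (-5716 - 5544))*(-1/2768) = (-1767091152/129353 - 11260)*(-1/2768) = -3223605932/129353*(-1/2768) = 805901483/89512276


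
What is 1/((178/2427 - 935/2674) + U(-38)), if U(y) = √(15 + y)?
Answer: -11637979528854/971917823911021 - 42117478080804*I*√23/971917823911021 ≈ -0.011974 - 0.20782*I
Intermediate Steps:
1/((178/2427 - 935/2674) + U(-38)) = 1/((178/2427 - 935/2674) + √(15 - 38)) = 1/((178*(1/2427) - 935*1/2674) + √(-23)) = 1/((178/2427 - 935/2674) + I*√23) = 1/(-1793273/6489798 + I*√23)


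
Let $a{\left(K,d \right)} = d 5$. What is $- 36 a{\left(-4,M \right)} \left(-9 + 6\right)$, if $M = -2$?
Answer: $-1080$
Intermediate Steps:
$a{\left(K,d \right)} = 5 d$
$- 36 a{\left(-4,M \right)} \left(-9 + 6\right) = - 36 \cdot 5 \left(-2\right) \left(-9 + 6\right) = \left(-36\right) \left(-10\right) \left(-3\right) = 360 \left(-3\right) = -1080$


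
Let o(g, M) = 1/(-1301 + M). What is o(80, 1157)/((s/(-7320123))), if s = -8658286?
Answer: -813347/138532576 ≈ -0.0058712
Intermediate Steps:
o(80, 1157)/((s/(-7320123))) = 1/((-1301 + 1157)*((-8658286/(-7320123)))) = 1/((-144)*((-8658286*(-1/7320123)))) = -1/(144*8658286/7320123) = -1/144*7320123/8658286 = -813347/138532576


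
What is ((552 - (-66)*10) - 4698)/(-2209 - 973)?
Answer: 1743/1591 ≈ 1.0955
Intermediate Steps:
((552 - (-66)*10) - 4698)/(-2209 - 973) = ((552 - 1*(-660)) - 4698)/(-3182) = ((552 + 660) - 4698)*(-1/3182) = (1212 - 4698)*(-1/3182) = -3486*(-1/3182) = 1743/1591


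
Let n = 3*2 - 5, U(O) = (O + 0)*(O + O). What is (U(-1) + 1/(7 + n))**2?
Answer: 289/64 ≈ 4.5156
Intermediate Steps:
U(O) = 2*O**2 (U(O) = O*(2*O) = 2*O**2)
n = 1 (n = 6 - 5 = 1)
(U(-1) + 1/(7 + n))**2 = (2*(-1)**2 + 1/(7 + 1))**2 = (2*1 + 1/8)**2 = (2 + 1/8)**2 = (17/8)**2 = 289/64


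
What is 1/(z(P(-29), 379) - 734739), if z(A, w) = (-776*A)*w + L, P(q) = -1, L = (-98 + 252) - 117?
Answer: -1/440598 ≈ -2.2696e-6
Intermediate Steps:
L = 37 (L = 154 - 117 = 37)
z(A, w) = 37 - 776*A*w (z(A, w) = (-776*A)*w + 37 = -776*A*w + 37 = 37 - 776*A*w)
1/(z(P(-29), 379) - 734739) = 1/((37 - 776*(-1)*379) - 734739) = 1/((37 + 294104) - 734739) = 1/(294141 - 734739) = 1/(-440598) = -1/440598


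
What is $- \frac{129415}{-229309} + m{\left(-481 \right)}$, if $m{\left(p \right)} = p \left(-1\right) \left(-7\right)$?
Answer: $- \frac{771953988}{229309} \approx -3366.4$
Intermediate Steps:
$m{\left(p \right)} = 7 p$ ($m{\left(p \right)} = - p \left(-7\right) = 7 p$)
$- \frac{129415}{-229309} + m{\left(-481 \right)} = - \frac{129415}{-229309} + 7 \left(-481\right) = \left(-129415\right) \left(- \frac{1}{229309}\right) - 3367 = \frac{129415}{229309} - 3367 = - \frac{771953988}{229309}$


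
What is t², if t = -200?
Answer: 40000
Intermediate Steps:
t² = (-200)² = 40000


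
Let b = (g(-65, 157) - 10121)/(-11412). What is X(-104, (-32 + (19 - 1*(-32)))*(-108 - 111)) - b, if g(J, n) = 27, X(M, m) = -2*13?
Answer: -153403/5706 ≈ -26.885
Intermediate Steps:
X(M, m) = -26
b = 5047/5706 (b = (27 - 10121)/(-11412) = -10094*(-1/11412) = 5047/5706 ≈ 0.88451)
X(-104, (-32 + (19 - 1*(-32)))*(-108 - 111)) - b = -26 - 1*5047/5706 = -26 - 5047/5706 = -153403/5706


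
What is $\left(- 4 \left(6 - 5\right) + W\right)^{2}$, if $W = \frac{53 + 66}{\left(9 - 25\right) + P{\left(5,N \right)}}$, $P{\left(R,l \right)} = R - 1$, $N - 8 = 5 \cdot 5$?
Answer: $\frac{27889}{144} \approx 193.67$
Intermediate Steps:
$N = 33$ ($N = 8 + 5 \cdot 5 = 8 + 25 = 33$)
$P{\left(R,l \right)} = -1 + R$
$W = - \frac{119}{12}$ ($W = \frac{53 + 66}{\left(9 - 25\right) + \left(-1 + 5\right)} = \frac{119}{-16 + 4} = \frac{119}{-12} = 119 \left(- \frac{1}{12}\right) = - \frac{119}{12} \approx -9.9167$)
$\left(- 4 \left(6 - 5\right) + W\right)^{2} = \left(- 4 \left(6 - 5\right) - \frac{119}{12}\right)^{2} = \left(\left(-4\right) 1 - \frac{119}{12}\right)^{2} = \left(-4 - \frac{119}{12}\right)^{2} = \left(- \frac{167}{12}\right)^{2} = \frac{27889}{144}$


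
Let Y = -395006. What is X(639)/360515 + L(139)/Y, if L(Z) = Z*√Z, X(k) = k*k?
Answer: 408321/360515 - 139*√139/395006 ≈ 1.1285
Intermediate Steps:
X(k) = k²
L(Z) = Z^(3/2)
X(639)/360515 + L(139)/Y = 639²/360515 + 139^(3/2)/(-395006) = 408321*(1/360515) + (139*√139)*(-1/395006) = 408321/360515 - 139*√139/395006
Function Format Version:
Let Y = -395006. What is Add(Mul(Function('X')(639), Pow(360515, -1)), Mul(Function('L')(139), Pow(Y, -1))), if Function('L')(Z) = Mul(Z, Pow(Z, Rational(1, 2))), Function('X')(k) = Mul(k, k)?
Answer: Add(Rational(408321, 360515), Mul(Rational(-139, 395006), Pow(139, Rational(1, 2)))) ≈ 1.1285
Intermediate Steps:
Function('X')(k) = Pow(k, 2)
Function('L')(Z) = Pow(Z, Rational(3, 2))
Add(Mul(Function('X')(639), Pow(360515, -1)), Mul(Function('L')(139), Pow(Y, -1))) = Add(Mul(Pow(639, 2), Pow(360515, -1)), Mul(Pow(139, Rational(3, 2)), Pow(-395006, -1))) = Add(Mul(408321, Rational(1, 360515)), Mul(Mul(139, Pow(139, Rational(1, 2))), Rational(-1, 395006))) = Add(Rational(408321, 360515), Mul(Rational(-139, 395006), Pow(139, Rational(1, 2))))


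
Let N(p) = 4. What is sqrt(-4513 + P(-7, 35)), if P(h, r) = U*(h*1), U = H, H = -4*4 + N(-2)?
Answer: I*sqrt(4429) ≈ 66.551*I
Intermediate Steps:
H = -12 (H = -4*4 + 4 = -16 + 4 = -12)
U = -12
P(h, r) = -12*h
sqrt(-4513 + P(-7, 35)) = sqrt(-4513 - 12*(-7)) = sqrt(-4513 + 84) = sqrt(-4429) = I*sqrt(4429)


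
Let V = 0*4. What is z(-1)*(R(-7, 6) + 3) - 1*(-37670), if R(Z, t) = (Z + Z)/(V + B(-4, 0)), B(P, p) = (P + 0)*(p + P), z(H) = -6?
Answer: 150629/4 ≈ 37657.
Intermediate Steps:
V = 0
B(P, p) = P*(P + p)
R(Z, t) = Z/8 (R(Z, t) = (Z + Z)/(0 - 4*(-4 + 0)) = (2*Z)/(0 - 4*(-4)) = (2*Z)/(0 + 16) = (2*Z)/16 = (2*Z)*(1/16) = Z/8)
z(-1)*(R(-7, 6) + 3) - 1*(-37670) = -6*((1/8)*(-7) + 3) - 1*(-37670) = -6*(-7/8 + 3) + 37670 = -6*17/8 + 37670 = -51/4 + 37670 = 150629/4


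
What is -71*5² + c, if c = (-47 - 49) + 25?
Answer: -1846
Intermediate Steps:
c = -71 (c = -96 + 25 = -71)
-71*5² + c = -71*5² - 71 = -71*25 - 71 = -1775 - 71 = -1846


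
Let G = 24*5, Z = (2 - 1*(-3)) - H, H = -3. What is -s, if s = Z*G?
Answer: -960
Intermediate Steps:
Z = 8 (Z = (2 - 1*(-3)) - 1*(-3) = (2 + 3) + 3 = 5 + 3 = 8)
G = 120
s = 960 (s = 8*120 = 960)
-s = -1*960 = -960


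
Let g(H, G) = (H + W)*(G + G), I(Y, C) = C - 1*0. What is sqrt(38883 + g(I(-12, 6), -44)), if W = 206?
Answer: sqrt(20227) ≈ 142.22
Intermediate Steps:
I(Y, C) = C (I(Y, C) = C + 0 = C)
g(H, G) = 2*G*(206 + H) (g(H, G) = (H + 206)*(G + G) = (206 + H)*(2*G) = 2*G*(206 + H))
sqrt(38883 + g(I(-12, 6), -44)) = sqrt(38883 + 2*(-44)*(206 + 6)) = sqrt(38883 + 2*(-44)*212) = sqrt(38883 - 18656) = sqrt(20227)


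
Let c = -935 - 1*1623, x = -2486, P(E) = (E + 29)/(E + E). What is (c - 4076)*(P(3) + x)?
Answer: 49370228/3 ≈ 1.6457e+7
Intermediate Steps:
P(E) = (29 + E)/(2*E) (P(E) = (29 + E)/((2*E)) = (29 + E)*(1/(2*E)) = (29 + E)/(2*E))
c = -2558 (c = -935 - 1623 = -2558)
(c - 4076)*(P(3) + x) = (-2558 - 4076)*((½)*(29 + 3)/3 - 2486) = -6634*((½)*(⅓)*32 - 2486) = -6634*(16/3 - 2486) = -6634*(-7442/3) = 49370228/3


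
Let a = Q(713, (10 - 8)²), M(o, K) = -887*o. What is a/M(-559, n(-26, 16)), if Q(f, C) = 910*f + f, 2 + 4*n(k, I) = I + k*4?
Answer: 649543/495833 ≈ 1.3100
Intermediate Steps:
n(k, I) = -½ + k + I/4 (n(k, I) = -½ + (I + k*4)/4 = -½ + (I + 4*k)/4 = -½ + (k + I/4) = -½ + k + I/4)
Q(f, C) = 911*f
a = 649543 (a = 911*713 = 649543)
a/M(-559, n(-26, 16)) = 649543/((-887*(-559))) = 649543/495833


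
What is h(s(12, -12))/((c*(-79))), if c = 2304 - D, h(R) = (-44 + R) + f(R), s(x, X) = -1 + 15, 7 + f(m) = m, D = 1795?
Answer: 23/40211 ≈ 0.00057198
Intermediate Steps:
f(m) = -7 + m
s(x, X) = 14
h(R) = -51 + 2*R (h(R) = (-44 + R) + (-7 + R) = -51 + 2*R)
c = 509 (c = 2304 - 1*1795 = 2304 - 1795 = 509)
h(s(12, -12))/((c*(-79))) = (-51 + 2*14)/((509*(-79))) = (-51 + 28)/(-40211) = -23*(-1/40211) = 23/40211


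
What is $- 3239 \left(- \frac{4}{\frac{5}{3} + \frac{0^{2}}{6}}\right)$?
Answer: $\frac{38868}{5} \approx 7773.6$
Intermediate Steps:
$- 3239 \left(- \frac{4}{\frac{5}{3} + \frac{0^{2}}{6}}\right) = - 3239 \left(- \frac{4}{5 \cdot \frac{1}{3} + 0 \cdot \frac{1}{6}}\right) = - 3239 \left(- \frac{4}{\frac{5}{3} + 0}\right) = - 3239 \left(- \frac{4}{\frac{5}{3}}\right) = - 3239 \left(\left(-4\right) \frac{3}{5}\right) = \left(-3239\right) \left(- \frac{12}{5}\right) = \frac{38868}{5}$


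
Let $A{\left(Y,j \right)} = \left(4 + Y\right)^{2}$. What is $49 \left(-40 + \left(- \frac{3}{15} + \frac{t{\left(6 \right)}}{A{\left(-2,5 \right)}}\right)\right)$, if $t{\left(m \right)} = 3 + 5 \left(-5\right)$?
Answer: $- \frac{22393}{10} \approx -2239.3$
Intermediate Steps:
$t{\left(m \right)} = -22$ ($t{\left(m \right)} = 3 - 25 = -22$)
$49 \left(-40 + \left(- \frac{3}{15} + \frac{t{\left(6 \right)}}{A{\left(-2,5 \right)}}\right)\right) = 49 \left(-40 - \left(\frac{1}{5} + \frac{22}{\left(4 - 2\right)^{2}}\right)\right) = 49 \left(-40 - \left(\frac{1}{5} + \frac{22}{2^{2}}\right)\right) = 49 \left(-40 - \left(\frac{1}{5} + \frac{22}{4}\right)\right) = 49 \left(-40 - \frac{57}{10}\right) = 49 \left(- \frac{457}{10}\right) = - \frac{22393}{10}$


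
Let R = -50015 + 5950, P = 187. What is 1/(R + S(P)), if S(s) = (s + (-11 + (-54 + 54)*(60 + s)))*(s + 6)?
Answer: -1/10097 ≈ -9.9039e-5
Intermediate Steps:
S(s) = (-11 + s)*(6 + s) (S(s) = (s + (-11 + 0*(60 + s)))*(6 + s) = (s + (-11 + 0))*(6 + s) = (s - 11)*(6 + s) = (-11 + s)*(6 + s))
R = -44065
1/(R + S(P)) = 1/(-44065 + (-66 + 187² - 5*187)) = 1/(-44065 + (-66 + 34969 - 935)) = 1/(-44065 + 33968) = 1/(-10097) = -1/10097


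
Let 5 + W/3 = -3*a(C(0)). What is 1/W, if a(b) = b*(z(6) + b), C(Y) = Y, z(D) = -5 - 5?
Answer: -1/15 ≈ -0.066667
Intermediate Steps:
z(D) = -10
a(b) = b*(-10 + b)
W = -15 (W = -15 + 3*(-0*(-10 + 0)) = -15 + 3*(-0*(-10)) = -15 + 3*(-3*0) = -15 + 3*0 = -15 + 0 = -15)
1/W = 1/(-15) = -1/15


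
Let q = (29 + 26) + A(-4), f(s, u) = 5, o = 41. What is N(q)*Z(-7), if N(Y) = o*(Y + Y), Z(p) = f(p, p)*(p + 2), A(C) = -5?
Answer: -102500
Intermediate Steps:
q = 50 (q = (29 + 26) - 5 = 55 - 5 = 50)
Z(p) = 10 + 5*p (Z(p) = 5*(p + 2) = 5*(2 + p) = 10 + 5*p)
N(Y) = 82*Y (N(Y) = 41*(Y + Y) = 41*(2*Y) = 82*Y)
N(q)*Z(-7) = (82*50)*(10 + 5*(-7)) = 4100*(10 - 35) = 4100*(-25) = -102500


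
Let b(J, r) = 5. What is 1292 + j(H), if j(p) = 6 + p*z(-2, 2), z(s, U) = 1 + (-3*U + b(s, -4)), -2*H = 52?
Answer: 1298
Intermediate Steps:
H = -26 (H = -1/2*52 = -26)
z(s, U) = 6 - 3*U (z(s, U) = 1 + (-3*U + 5) = 1 + (5 - 3*U) = 6 - 3*U)
j(p) = 6 (j(p) = 6 + p*(6 - 3*2) = 6 + p*(6 - 6) = 6 + p*0 = 6 + 0 = 6)
1292 + j(H) = 1292 + 6 = 1298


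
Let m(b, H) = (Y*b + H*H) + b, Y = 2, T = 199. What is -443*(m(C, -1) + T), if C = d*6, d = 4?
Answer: -120496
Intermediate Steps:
C = 24 (C = 4*6 = 24)
m(b, H) = H**2 + 3*b (m(b, H) = (2*b + H*H) + b = (2*b + H**2) + b = (H**2 + 2*b) + b = H**2 + 3*b)
-443*(m(C, -1) + T) = -443*(((-1)**2 + 3*24) + 199) = -443*((1 + 72) + 199) = -443*(73 + 199) = -443*272 = -120496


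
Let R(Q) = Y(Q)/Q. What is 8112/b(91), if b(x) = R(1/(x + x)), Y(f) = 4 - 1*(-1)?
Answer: 312/35 ≈ 8.9143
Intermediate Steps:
Y(f) = 5 (Y(f) = 4 + 1 = 5)
R(Q) = 5/Q
b(x) = 10*x (b(x) = 5/(1/(x + x)) = 5/(1/(2*x)) = 5/((1/(2*x))) = 5*(2*x) = 10*x)
8112/b(91) = 8112/((10*91)) = 8112/910 = 8112*(1/910) = 312/35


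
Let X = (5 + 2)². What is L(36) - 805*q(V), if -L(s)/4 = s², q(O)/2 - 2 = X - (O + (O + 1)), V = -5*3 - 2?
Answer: -140424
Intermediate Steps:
V = -17 (V = -15 - 2 = -17)
X = 49 (X = 7² = 49)
q(O) = 100 - 4*O (q(O) = 4 + 2*(49 - (O + (O + 1))) = 4 + 2*(49 - (O + (1 + O))) = 4 + 2*(49 - (1 + 2*O)) = 4 + 2*(49 + (-1 - 2*O)) = 4 + 2*(48 - 2*O) = 4 + (96 - 4*O) = 100 - 4*O)
L(s) = -4*s²
L(36) - 805*q(V) = -4*36² - 805*(100 - 4*(-17)) = -4*1296 - 805*(100 + 68) = -5184 - 805*168 = -5184 - 135240 = -140424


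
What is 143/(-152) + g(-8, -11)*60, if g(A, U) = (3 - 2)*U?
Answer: -100463/152 ≈ -660.94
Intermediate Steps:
g(A, U) = U (g(A, U) = 1*U = U)
143/(-152) + g(-8, -11)*60 = 143/(-152) - 11*60 = 143*(-1/152) - 660 = -143/152 - 660 = -100463/152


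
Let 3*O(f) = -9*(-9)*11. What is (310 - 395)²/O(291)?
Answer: 7225/297 ≈ 24.327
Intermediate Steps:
O(f) = 297 (O(f) = (-9*(-9)*11)/3 = (81*11)/3 = (⅓)*891 = 297)
(310 - 395)²/O(291) = (310 - 395)²/297 = (-85)²*(1/297) = 7225*(1/297) = 7225/297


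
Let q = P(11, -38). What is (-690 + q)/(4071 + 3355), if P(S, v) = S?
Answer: -679/7426 ≈ -0.091435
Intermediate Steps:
q = 11
(-690 + q)/(4071 + 3355) = (-690 + 11)/(4071 + 3355) = -679/7426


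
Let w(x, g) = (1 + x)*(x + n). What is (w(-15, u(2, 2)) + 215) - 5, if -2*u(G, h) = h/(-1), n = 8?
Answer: 308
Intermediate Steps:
u(G, h) = h/2 (u(G, h) = -h/(2*(-1)) = -h*(-1)/2 = -(-1)*h/2 = h/2)
w(x, g) = (1 + x)*(8 + x) (w(x, g) = (1 + x)*(x + 8) = (1 + x)*(8 + x))
(w(-15, u(2, 2)) + 215) - 5 = ((8 + (-15)**2 + 9*(-15)) + 215) - 5 = ((8 + 225 - 135) + 215) - 5 = (98 + 215) - 5 = 313 - 5 = 308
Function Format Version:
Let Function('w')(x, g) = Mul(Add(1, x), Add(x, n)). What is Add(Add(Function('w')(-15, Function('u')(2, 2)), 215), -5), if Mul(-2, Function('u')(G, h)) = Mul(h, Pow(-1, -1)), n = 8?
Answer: 308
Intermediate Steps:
Function('u')(G, h) = Mul(Rational(1, 2), h) (Function('u')(G, h) = Mul(Rational(-1, 2), Mul(h, Pow(-1, -1))) = Mul(Rational(-1, 2), Mul(h, -1)) = Mul(Rational(-1, 2), Mul(-1, h)) = Mul(Rational(1, 2), h))
Function('w')(x, g) = Mul(Add(1, x), Add(8, x)) (Function('w')(x, g) = Mul(Add(1, x), Add(x, 8)) = Mul(Add(1, x), Add(8, x)))
Add(Add(Function('w')(-15, Function('u')(2, 2)), 215), -5) = Add(Add(Add(8, Pow(-15, 2), Mul(9, -15)), 215), -5) = Add(Add(Add(8, 225, -135), 215), -5) = Add(Add(98, 215), -5) = Add(313, -5) = 308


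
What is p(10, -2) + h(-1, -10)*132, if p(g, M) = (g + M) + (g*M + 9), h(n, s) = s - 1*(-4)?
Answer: -795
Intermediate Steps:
h(n, s) = 4 + s (h(n, s) = s + 4 = 4 + s)
p(g, M) = 9 + M + g + M*g (p(g, M) = (M + g) + (M*g + 9) = (M + g) + (9 + M*g) = 9 + M + g + M*g)
p(10, -2) + h(-1, -10)*132 = (9 - 2 + 10 - 2*10) + (4 - 10)*132 = (9 - 2 + 10 - 20) - 6*132 = -3 - 792 = -795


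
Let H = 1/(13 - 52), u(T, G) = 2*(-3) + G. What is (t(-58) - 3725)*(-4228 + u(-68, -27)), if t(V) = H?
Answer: 619021036/39 ≈ 1.5872e+7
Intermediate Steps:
u(T, G) = -6 + G
H = -1/39 (H = 1/(-39) = -1/39 ≈ -0.025641)
t(V) = -1/39
(t(-58) - 3725)*(-4228 + u(-68, -27)) = (-1/39 - 3725)*(-4228 + (-6 - 27)) = -145276*(-4228 - 33)/39 = -145276/39*(-4261) = 619021036/39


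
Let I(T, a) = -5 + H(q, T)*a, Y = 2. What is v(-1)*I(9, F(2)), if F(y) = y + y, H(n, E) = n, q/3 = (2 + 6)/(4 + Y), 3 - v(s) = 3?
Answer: 0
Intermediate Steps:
v(s) = 0 (v(s) = 3 - 1*3 = 3 - 3 = 0)
q = 4 (q = 3*((2 + 6)/(4 + 2)) = 3*(8/6) = 3*(8*(⅙)) = 3*(4/3) = 4)
F(y) = 2*y
I(T, a) = -5 + 4*a
v(-1)*I(9, F(2)) = 0*(-5 + 4*(2*2)) = 0*(-5 + 4*4) = 0*(-5 + 16) = 0*11 = 0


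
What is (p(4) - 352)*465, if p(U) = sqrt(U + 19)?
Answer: -163680 + 465*sqrt(23) ≈ -1.6145e+5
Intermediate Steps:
p(U) = sqrt(19 + U)
(p(4) - 352)*465 = (sqrt(19 + 4) - 352)*465 = (sqrt(23) - 352)*465 = (-352 + sqrt(23))*465 = -163680 + 465*sqrt(23)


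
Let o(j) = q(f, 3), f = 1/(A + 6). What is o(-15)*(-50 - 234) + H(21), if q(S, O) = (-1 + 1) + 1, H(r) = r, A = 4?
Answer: -263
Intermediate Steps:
f = ⅒ (f = 1/(4 + 6) = 1/10 = ⅒ ≈ 0.10000)
q(S, O) = 1 (q(S, O) = 0 + 1 = 1)
o(j) = 1
o(-15)*(-50 - 234) + H(21) = 1*(-50 - 234) + 21 = 1*(-284) + 21 = -284 + 21 = -263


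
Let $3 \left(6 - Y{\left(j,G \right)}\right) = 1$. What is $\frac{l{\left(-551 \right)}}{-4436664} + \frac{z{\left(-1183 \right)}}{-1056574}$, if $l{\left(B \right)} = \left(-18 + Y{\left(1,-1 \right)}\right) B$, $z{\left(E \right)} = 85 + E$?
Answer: $- \frac{3463001461}{7031495743704} \approx -0.0004925$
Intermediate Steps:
$Y{\left(j,G \right)} = \frac{17}{3}$ ($Y{\left(j,G \right)} = 6 - \frac{1}{3} = \frac{17}{3}$)
$l{\left(B \right)} = - \frac{37 B}{3}$ ($l{\left(B \right)} = \left(-18 + \frac{17}{3}\right) B = - \frac{37 B}{3}$)
$\frac{l{\left(-551 \right)}}{-4436664} + \frac{z{\left(-1183 \right)}}{-1056574} = \frac{\left(- \frac{37}{3}\right) \left(-551\right)}{-4436664} + \frac{85 - 1183}{-1056574} = \frac{20387}{3} \left(- \frac{1}{4436664}\right) - - \frac{549}{528287} = - \frac{20387}{13309992} + \frac{549}{528287} = - \frac{3463001461}{7031495743704}$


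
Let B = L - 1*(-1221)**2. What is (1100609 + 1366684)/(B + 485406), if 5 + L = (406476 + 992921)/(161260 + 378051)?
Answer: -443546085041/180747817481 ≈ -2.4539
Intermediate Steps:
L = -1297158/539311 (L = -5 + (406476 + 992921)/(161260 + 378051) = -5 + 1399397/539311 = -1297158/539311 ≈ -2.4052)
B = -804028247709/539311 (B = -1297158/539311 - 1*(-1221)**2 = -1297158/539311 - 1*1490841 = -1297158/539311 - 1490841 = -804028247709/539311 ≈ -1.4908e+6)
(1100609 + 1366684)/(B + 485406) = (1100609 + 1366684)/(-804028247709/539311 + 485406) = 2467293/(-542243452443/539311) = 2467293*(-539311/542243452443) = -443546085041/180747817481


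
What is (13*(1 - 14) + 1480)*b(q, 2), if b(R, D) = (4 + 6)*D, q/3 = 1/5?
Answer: 26220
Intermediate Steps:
q = ⅗ (q = 3/5 = 3*(⅕) = ⅗ ≈ 0.60000)
b(R, D) = 10*D
(13*(1 - 14) + 1480)*b(q, 2) = (13*(1 - 14) + 1480)*(10*2) = (13*(-13) + 1480)*20 = (-169 + 1480)*20 = 1311*20 = 26220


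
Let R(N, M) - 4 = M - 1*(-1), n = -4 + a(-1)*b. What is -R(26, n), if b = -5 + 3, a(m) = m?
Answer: -3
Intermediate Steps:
b = -2
n = -2 (n = -4 - 1*(-2) = -4 + 2 = -2)
R(N, M) = 5 + M (R(N, M) = 4 + (M - 1*(-1)) = 4 + (M + 1) = 4 + (1 + M) = 5 + M)
-R(26, n) = -(5 - 2) = -1*3 = -3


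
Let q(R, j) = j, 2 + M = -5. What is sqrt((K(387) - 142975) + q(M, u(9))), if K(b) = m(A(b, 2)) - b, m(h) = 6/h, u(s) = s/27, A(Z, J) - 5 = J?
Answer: I*sqrt(63222117)/21 ≈ 378.63*I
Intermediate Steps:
A(Z, J) = 5 + J
u(s) = s/27 (u(s) = s*(1/27) = s/27)
M = -7 (M = -2 - 5 = -7)
K(b) = 6/7 - b (K(b) = 6/(5 + 2) - b = 6/7 - b)
sqrt((K(387) - 142975) + q(M, u(9))) = sqrt(((6/7 - 1*387) - 142975) + (1/27)*9) = sqrt(((6/7 - 387) - 142975) + 1/3) = sqrt((-2703/7 - 142975) + 1/3) = sqrt(-1003528/7 + 1/3) = sqrt(-3010577/21) = I*sqrt(63222117)/21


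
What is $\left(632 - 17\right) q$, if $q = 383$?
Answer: $235545$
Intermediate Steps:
$\left(632 - 17\right) q = \left(632 - 17\right) 383 = 615 \cdot 383 = 235545$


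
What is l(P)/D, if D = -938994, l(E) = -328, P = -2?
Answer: 164/469497 ≈ 0.00034931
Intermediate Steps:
l(P)/D = -328/(-938994) = -328*(-1/938994) = 164/469497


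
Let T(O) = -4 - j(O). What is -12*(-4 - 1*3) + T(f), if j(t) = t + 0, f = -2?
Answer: 82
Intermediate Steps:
j(t) = t
T(O) = -4 - O
-12*(-4 - 1*3) + T(f) = -12*(-4 - 1*3) + (-4 - 1*(-2)) = -12*(-4 - 3) + (-4 + 2) = -12*(-7) - 2 = 84 - 2 = 82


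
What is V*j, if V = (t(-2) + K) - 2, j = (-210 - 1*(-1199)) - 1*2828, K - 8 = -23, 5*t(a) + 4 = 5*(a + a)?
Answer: 200451/5 ≈ 40090.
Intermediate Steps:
t(a) = -⅘ + 2*a (t(a) = -⅘ + (5*(a + a))/5 = -⅘ + (5*(2*a))/5 = -⅘ + (10*a)/5 = -⅘ + 2*a)
K = -15 (K = 8 - 23 = -15)
j = -1839 (j = (-210 + 1199) - 2828 = 989 - 2828 = -1839)
V = -109/5 (V = ((-⅘ + 2*(-2)) - 15) - 2 = ((-⅘ - 4) - 15) - 2 = (-24/5 - 15) - 2 = -99/5 - 2 = -109/5 ≈ -21.800)
V*j = -109/5*(-1839) = 200451/5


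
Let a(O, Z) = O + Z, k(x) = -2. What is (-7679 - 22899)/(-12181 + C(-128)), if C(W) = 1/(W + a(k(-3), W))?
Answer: 7889124/3142699 ≈ 2.5103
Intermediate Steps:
C(W) = 1/(-2 + 2*W) (C(W) = 1/(W + (-2 + W)) = 1/(-2 + 2*W))
(-7679 - 22899)/(-12181 + C(-128)) = (-7679 - 22899)/(-12181 + 1/(2*(-1 - 128))) = -30578/(-12181 + (½)/(-129)) = -30578/(-12181 + (½)*(-1/129)) = -30578/(-12181 - 1/258) = -30578/(-3142699/258) = -30578*(-258/3142699) = 7889124/3142699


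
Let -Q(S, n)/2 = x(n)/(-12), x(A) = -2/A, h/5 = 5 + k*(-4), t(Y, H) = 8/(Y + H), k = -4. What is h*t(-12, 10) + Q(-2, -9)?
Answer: -11339/27 ≈ -419.96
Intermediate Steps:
t(Y, H) = 8/(H + Y)
h = 105 (h = 5*(5 - 4*(-4)) = 5*(5 + 16) = 5*21 = 105)
Q(S, n) = -1/(3*n) (Q(S, n) = -2*(-2/n)/(-12) = -2*(-2/n)*(-1)/12 = -1/(3*n))
h*t(-12, 10) + Q(-2, -9) = 105*(8/(10 - 12)) - ⅓/(-9) = 105*(8/(-2)) - ⅓*(-⅑) = 105*(8*(-½)) + 1/27 = 105*(-4) + 1/27 = -420 + 1/27 = -11339/27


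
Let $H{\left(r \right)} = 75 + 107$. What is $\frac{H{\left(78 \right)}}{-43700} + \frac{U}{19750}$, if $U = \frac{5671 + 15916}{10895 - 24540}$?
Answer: $- \frac{249951522}{58883291875} \approx -0.0042449$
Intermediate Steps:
$H{\left(r \right)} = 182$
$U = - \frac{21587}{13645}$ ($U = \frac{21587}{-13645} = 21587 \left(- \frac{1}{13645}\right) = - \frac{21587}{13645} \approx -1.582$)
$\frac{H{\left(78 \right)}}{-43700} + \frac{U}{19750} = \frac{182}{-43700} - \frac{21587}{13645 \cdot 19750} = 182 \left(- \frac{1}{43700}\right) - \frac{21587}{269488750} = - \frac{91}{21850} - \frac{21587}{269488750} = - \frac{249951522}{58883291875}$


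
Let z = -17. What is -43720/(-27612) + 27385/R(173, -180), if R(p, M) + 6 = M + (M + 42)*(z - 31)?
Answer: 86468665/14813838 ≈ 5.8370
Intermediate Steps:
R(p, M) = -2022 - 47*M (R(p, M) = -6 + (M + (M + 42)*(-17 - 31)) = -6 + (M + (42 + M)*(-48)) = -6 + (M + (-2016 - 48*M)) = -6 + (-2016 - 47*M) = -2022 - 47*M)
-43720/(-27612) + 27385/R(173, -180) = -43720/(-27612) + 27385/(-2022 - 47*(-180)) = -43720*(-1/27612) + 27385/(-2022 + 8460) = 10930/6903 + 27385/6438 = 86468665/14813838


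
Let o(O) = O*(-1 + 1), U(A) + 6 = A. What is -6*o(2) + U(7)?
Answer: 1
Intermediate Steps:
U(A) = -6 + A
o(O) = 0 (o(O) = O*0 = 0)
-6*o(2) + U(7) = -6*0 + (-6 + 7) = 0 + 1 = 1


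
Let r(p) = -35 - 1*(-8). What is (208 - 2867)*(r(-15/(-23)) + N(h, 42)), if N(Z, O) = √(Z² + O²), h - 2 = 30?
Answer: 71793 - 5318*√697 ≈ -68606.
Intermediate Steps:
h = 32 (h = 2 + 30 = 32)
N(Z, O) = √(O² + Z²)
r(p) = -27 (r(p) = -35 + 8 = -27)
(208 - 2867)*(r(-15/(-23)) + N(h, 42)) = (208 - 2867)*(-27 + √(42² + 32²)) = -2659*(-27 + √(1764 + 1024)) = -2659*(-27 + √2788) = -2659*(-27 + 2*√697) = 71793 - 5318*√697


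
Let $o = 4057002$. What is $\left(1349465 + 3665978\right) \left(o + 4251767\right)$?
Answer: $41672157319667$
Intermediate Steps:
$\left(1349465 + 3665978\right) \left(o + 4251767\right) = \left(1349465 + 3665978\right) \left(4057002 + 4251767\right) = 5015443 \cdot 8308769 = 41672157319667$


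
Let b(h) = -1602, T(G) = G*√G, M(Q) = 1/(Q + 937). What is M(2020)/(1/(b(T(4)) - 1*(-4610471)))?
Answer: 4608869/2957 ≈ 1558.6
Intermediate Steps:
M(Q) = 1/(937 + Q)
T(G) = G^(3/2)
M(2020)/(1/(b(T(4)) - 1*(-4610471))) = 1/((937 + 2020)*(1/(-1602 - 1*(-4610471)))) = 1/(2957*(1/(-1602 + 4610471))) = 1/(2957*(1/4608869)) = (1/2957)*4608869 = 4608869/2957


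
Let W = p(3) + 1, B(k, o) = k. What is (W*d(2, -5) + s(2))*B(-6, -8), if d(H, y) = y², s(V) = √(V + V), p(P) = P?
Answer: -612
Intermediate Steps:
s(V) = √2*√V (s(V) = √(2*V) = √2*√V)
W = 4 (W = 3 + 1 = 4)
(W*d(2, -5) + s(2))*B(-6, -8) = (4*(-5)² + √2*√2)*(-6) = (4*25 + 2)*(-6) = (100 + 2)*(-6) = 102*(-6) = -612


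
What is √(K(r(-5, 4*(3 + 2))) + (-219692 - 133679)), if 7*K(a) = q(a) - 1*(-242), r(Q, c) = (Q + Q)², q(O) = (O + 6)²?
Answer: I*√17234833/7 ≈ 593.07*I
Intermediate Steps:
q(O) = (6 + O)²
r(Q, c) = 4*Q² (r(Q, c) = (2*Q)² = 4*Q²)
K(a) = 242/7 + (6 + a)²/7 (K(a) = ((6 + a)² - 1*(-242))/7 = ((6 + a)² + 242)/7 = (242 + (6 + a)²)/7 = 242/7 + (6 + a)²/7)
√(K(r(-5, 4*(3 + 2))) + (-219692 - 133679)) = √((242/7 + (6 + 4*(-5)²)²/7) + (-219692 - 133679)) = √((242/7 + (6 + 4*25)²/7) - 353371) = √((242/7 + (6 + 100)²/7) - 353371) = √((242/7 + (⅐)*106²) - 353371) = √((242/7 + (⅐)*11236) - 353371) = √((242/7 + 11236/7) - 353371) = √(11478/7 - 353371) = √(-2462119/7) = I*√17234833/7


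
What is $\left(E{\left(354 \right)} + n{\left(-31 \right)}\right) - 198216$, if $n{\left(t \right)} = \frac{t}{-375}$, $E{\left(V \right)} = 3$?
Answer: $- \frac{74329844}{375} \approx -1.9821 \cdot 10^{5}$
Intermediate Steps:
$n{\left(t \right)} = - \frac{t}{375}$ ($n{\left(t \right)} = t \left(- \frac{1}{375}\right) = - \frac{t}{375}$)
$\left(E{\left(354 \right)} + n{\left(-31 \right)}\right) - 198216 = \left(3 - - \frac{31}{375}\right) - 198216 = \left(3 + \frac{31}{375}\right) - 198216 = \frac{1156}{375} - 198216 = - \frac{74329844}{375}$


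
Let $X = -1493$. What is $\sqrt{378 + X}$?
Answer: $i \sqrt{1115} \approx 33.392 i$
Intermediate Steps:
$\sqrt{378 + X} = \sqrt{378 - 1493} = \sqrt{-1115} = i \sqrt{1115}$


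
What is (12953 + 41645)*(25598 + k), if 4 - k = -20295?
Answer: 2505884406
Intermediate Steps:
k = 20299 (k = 4 - 1*(-20295) = 4 + 20295 = 20299)
(12953 + 41645)*(25598 + k) = (12953 + 41645)*(25598 + 20299) = 54598*45897 = 2505884406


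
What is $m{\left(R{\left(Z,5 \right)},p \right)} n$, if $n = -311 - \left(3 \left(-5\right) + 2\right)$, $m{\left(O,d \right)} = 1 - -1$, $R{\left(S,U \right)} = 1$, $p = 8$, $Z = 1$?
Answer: $-596$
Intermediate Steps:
$m{\left(O,d \right)} = 2$ ($m{\left(O,d \right)} = 1 + 1 = 2$)
$n = -298$ ($n = -311 - \left(-15 + 2\right) = -311 - -13 = -311 + 13 = -298$)
$m{\left(R{\left(Z,5 \right)},p \right)} n = 2 \left(-298\right) = -596$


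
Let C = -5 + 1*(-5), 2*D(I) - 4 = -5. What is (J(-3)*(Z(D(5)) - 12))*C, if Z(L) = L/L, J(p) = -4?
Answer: -440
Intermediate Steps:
D(I) = -½ (D(I) = 2 + (½)*(-5) = 2 - 5/2 = -½)
Z(L) = 1
C = -10 (C = -5 - 5 = -10)
(J(-3)*(Z(D(5)) - 12))*C = -4*(1 - 12)*(-10) = -4*(-11)*(-10) = 44*(-10) = -440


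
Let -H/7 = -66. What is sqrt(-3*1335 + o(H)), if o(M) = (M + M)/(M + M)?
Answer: 2*I*sqrt(1001) ≈ 63.277*I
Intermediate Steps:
H = 462 (H = -7*(-66) = 462)
o(M) = 1 (o(M) = (2*M)/((2*M)) = (2*M)*(1/(2*M)) = 1)
sqrt(-3*1335 + o(H)) = sqrt(-3*1335 + 1) = sqrt(-4005 + 1) = sqrt(-4004) = 2*I*sqrt(1001)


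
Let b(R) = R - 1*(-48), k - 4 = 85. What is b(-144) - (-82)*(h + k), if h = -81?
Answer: 560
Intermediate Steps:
k = 89 (k = 4 + 85 = 89)
b(R) = 48 + R (b(R) = R + 48 = 48 + R)
b(-144) - (-82)*(h + k) = (48 - 144) - (-82)*(-81 + 89) = -96 - (-82)*8 = -96 - 1*(-656) = -96 + 656 = 560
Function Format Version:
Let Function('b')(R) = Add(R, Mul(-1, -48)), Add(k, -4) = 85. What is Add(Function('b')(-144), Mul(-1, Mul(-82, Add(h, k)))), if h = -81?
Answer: 560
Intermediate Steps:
k = 89 (k = Add(4, 85) = 89)
Function('b')(R) = Add(48, R) (Function('b')(R) = Add(R, 48) = Add(48, R))
Add(Function('b')(-144), Mul(-1, Mul(-82, Add(h, k)))) = Add(Add(48, -144), Mul(-1, Mul(-82, Add(-81, 89)))) = Add(-96, Mul(-1, Mul(-82, 8))) = Add(-96, Mul(-1, -656)) = Add(-96, 656) = 560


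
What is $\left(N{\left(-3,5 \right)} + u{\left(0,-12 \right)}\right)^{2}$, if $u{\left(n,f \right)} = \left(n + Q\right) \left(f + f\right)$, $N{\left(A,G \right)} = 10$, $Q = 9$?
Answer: $42436$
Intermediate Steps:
$u{\left(n,f \right)} = 2 f \left(9 + n\right)$ ($u{\left(n,f \right)} = \left(n + 9\right) \left(f + f\right) = \left(9 + n\right) 2 f = 2 f \left(9 + n\right)$)
$\left(N{\left(-3,5 \right)} + u{\left(0,-12 \right)}\right)^{2} = \left(10 + 2 \left(-12\right) \left(9 + 0\right)\right)^{2} = \left(10 + 2 \left(-12\right) 9\right)^{2} = \left(10 - 216\right)^{2} = \left(-206\right)^{2} = 42436$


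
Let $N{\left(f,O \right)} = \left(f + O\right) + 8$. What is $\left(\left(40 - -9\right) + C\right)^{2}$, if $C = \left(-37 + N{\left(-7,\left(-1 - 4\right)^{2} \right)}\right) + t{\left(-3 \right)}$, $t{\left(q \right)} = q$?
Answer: $1225$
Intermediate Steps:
$N{\left(f,O \right)} = 8 + O + f$ ($N{\left(f,O \right)} = \left(O + f\right) + 8 = 8 + O + f$)
$C = -14$ ($C = \left(-37 + \left(8 + \left(-1 - 4\right)^{2} - 7\right)\right) - 3 = \left(-37 + \left(8 + \left(-5\right)^{2} - 7\right)\right) - 3 = \left(-37 + \left(8 + 25 - 7\right)\right) - 3 = \left(-37 + 26\right) - 3 = -11 - 3 = -14$)
$\left(\left(40 - -9\right) + C\right)^{2} = \left(\left(40 - -9\right) - 14\right)^{2} = \left(\left(40 + 9\right) - 14\right)^{2} = \left(49 - 14\right)^{2} = 35^{2} = 1225$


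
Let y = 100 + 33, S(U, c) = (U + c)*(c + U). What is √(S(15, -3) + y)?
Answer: √277 ≈ 16.643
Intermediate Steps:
S(U, c) = (U + c)² (S(U, c) = (U + c)*(U + c) = (U + c)²)
y = 133
√(S(15, -3) + y) = √((15 - 3)² + 133) = √(12² + 133) = √(144 + 133) = √277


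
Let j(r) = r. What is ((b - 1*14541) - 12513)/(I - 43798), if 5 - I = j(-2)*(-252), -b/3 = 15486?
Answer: 73512/44297 ≈ 1.6595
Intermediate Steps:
b = -46458 (b = -3*15486 = -46458)
I = -499 (I = 5 - (-2)*(-252) = 5 - 1*504 = 5 - 504 = -499)
((b - 1*14541) - 12513)/(I - 43798) = ((-46458 - 1*14541) - 12513)/(-499 - 43798) = ((-46458 - 14541) - 12513)/(-44297) = (-60999 - 12513)*(-1/44297) = -73512*(-1/44297) = 73512/44297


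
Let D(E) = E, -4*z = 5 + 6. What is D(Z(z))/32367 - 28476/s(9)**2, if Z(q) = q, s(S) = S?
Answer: -136545617/388404 ≈ -351.56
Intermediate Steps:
z = -11/4 (z = -(5 + 6)/4 = -1/4*11 = -11/4 ≈ -2.7500)
D(Z(z))/32367 - 28476/s(9)**2 = -11/4/32367 - 28476/(9**2) = -11/4*1/32367 - 28476/81 = -11/129468 - 28476*1/81 = -11/129468 - 3164/9 = -136545617/388404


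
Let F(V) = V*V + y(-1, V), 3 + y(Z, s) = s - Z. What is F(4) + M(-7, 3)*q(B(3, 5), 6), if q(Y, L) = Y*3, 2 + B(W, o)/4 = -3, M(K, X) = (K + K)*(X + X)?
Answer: 5058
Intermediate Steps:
y(Z, s) = -3 + s - Z (y(Z, s) = -3 + (s - Z) = -3 + s - Z)
M(K, X) = 4*K*X (M(K, X) = (2*K)*(2*X) = 4*K*X)
B(W, o) = -20 (B(W, o) = -8 + 4*(-3) = -8 - 12 = -20)
q(Y, L) = 3*Y
F(V) = -2 + V + V² (F(V) = V*V + (-3 + V - 1*(-1)) = V² + (-3 + V + 1) = V² + (-2 + V) = -2 + V + V²)
F(4) + M(-7, 3)*q(B(3, 5), 6) = (-2 + 4 + 4²) + (4*(-7)*3)*(3*(-20)) = (-2 + 4 + 16) - 84*(-60) = 18 + 5040 = 5058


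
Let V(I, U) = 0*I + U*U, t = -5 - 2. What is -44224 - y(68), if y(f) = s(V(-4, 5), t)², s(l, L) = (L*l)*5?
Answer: -809849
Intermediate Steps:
t = -7
V(I, U) = U² (V(I, U) = 0 + U² = U²)
s(l, L) = 5*L*l
y(f) = 765625 (y(f) = (5*(-7)*5²)² = (5*(-7)*25)² = (-875)² = 765625)
-44224 - y(68) = -44224 - 1*765625 = -44224 - 765625 = -809849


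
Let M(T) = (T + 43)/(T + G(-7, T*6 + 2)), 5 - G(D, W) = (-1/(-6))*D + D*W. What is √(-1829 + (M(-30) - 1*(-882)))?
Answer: I*√54973149749/7619 ≈ 30.774*I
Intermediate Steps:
G(D, W) = 5 - D/6 - D*W (G(D, W) = 5 - ((-1/(-6))*D + D*W) = 5 - ((-1*(-⅙))*D + D*W) = 5 - (D/6 + D*W) = 5 + (-D/6 - D*W) = 5 - D/6 - D*W)
M(T) = (43 + T)/(121/6 + 43*T) (M(T) = (T + 43)/(T + (5 - ⅙*(-7) - 1*(-7)*(T*6 + 2))) = (43 + T)/(T + (5 + 7/6 - 1*(-7)*(6*T + 2))) = (43 + T)/(T + (5 + 7/6 - 1*(-7)*(2 + 6*T))) = (43 + T)/(T + (5 + 7/6 + (14 + 42*T))) = (43 + T)/(T + (121/6 + 42*T)) = (43 + T)/(121/6 + 43*T))
√(-1829 + (M(-30) - 1*(-882))) = √(-1829 + (6*(43 - 30)/(121 + 258*(-30)) - 1*(-882))) = √(-1829 + (6*13/(121 - 7740) + 882)) = √(-1829 + (6*13/(-7619) + 882)) = √(-1829 + (6*(-1/7619)*13 + 882)) = √(-1829 + (-78/7619 + 882)) = √(-1829 + 6719880/7619) = √(-7215271/7619) = I*√54973149749/7619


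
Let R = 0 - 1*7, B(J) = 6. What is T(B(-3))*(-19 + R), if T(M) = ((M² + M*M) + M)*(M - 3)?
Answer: -6084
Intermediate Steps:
R = -7 (R = 0 - 7 = -7)
T(M) = (-3 + M)*(M + 2*M²) (T(M) = ((M² + M²) + M)*(-3 + M) = (2*M² + M)*(-3 + M) = (M + 2*M²)*(-3 + M) = (-3 + M)*(M + 2*M²))
T(B(-3))*(-19 + R) = (6*(-3 - 5*6 + 2*6²))*(-19 - 7) = (6*(-3 - 30 + 2*36))*(-26) = (6*(-3 - 30 + 72))*(-26) = (6*39)*(-26) = 234*(-26) = -6084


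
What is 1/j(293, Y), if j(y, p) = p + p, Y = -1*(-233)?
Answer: 1/466 ≈ 0.0021459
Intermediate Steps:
Y = 233
j(y, p) = 2*p
1/j(293, Y) = 1/(2*233) = 1/466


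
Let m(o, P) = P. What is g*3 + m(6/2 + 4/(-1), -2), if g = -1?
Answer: -5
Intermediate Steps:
g*3 + m(6/2 + 4/(-1), -2) = -1*3 - 2 = -3 - 2 = -5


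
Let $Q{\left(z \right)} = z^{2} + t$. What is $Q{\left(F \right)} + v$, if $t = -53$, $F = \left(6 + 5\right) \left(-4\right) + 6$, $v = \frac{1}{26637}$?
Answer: $\frac{37052068}{26637} \approx 1391.0$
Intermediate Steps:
$v = \frac{1}{26637} \approx 3.7542 \cdot 10^{-5}$
$F = -38$ ($F = 11 \left(-4\right) + 6 = -44 + 6 = -38$)
$Q{\left(z \right)} = -53 + z^{2}$ ($Q{\left(z \right)} = z^{2} - 53 = -53 + z^{2}$)
$Q{\left(F \right)} + v = \left(-53 + \left(-38\right)^{2}\right) + \frac{1}{26637} = \left(-53 + 1444\right) + \frac{1}{26637} = 1391 + \frac{1}{26637} = \frac{37052068}{26637}$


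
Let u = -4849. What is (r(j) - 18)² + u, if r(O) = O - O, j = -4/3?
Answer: -4525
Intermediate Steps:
j = -4/3 (j = -4*⅓ = -4/3 ≈ -1.3333)
r(O) = 0
(r(j) - 18)² + u = (0 - 18)² - 4849 = (-18)² - 4849 = 324 - 4849 = -4525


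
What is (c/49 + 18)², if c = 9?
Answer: 793881/2401 ≈ 330.65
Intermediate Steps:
(c/49 + 18)² = (9/49 + 18)² = (891/49)² = 793881/2401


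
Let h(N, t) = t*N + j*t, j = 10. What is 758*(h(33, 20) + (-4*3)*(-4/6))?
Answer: 657944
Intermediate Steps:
h(N, t) = 10*t + N*t (h(N, t) = t*N + 10*t = N*t + 10*t = 10*t + N*t)
758*(h(33, 20) + (-4*3)*(-4/6)) = 758*(20*(10 + 33) + (-4*3)*(-4/6)) = 758*(20*43 - (-48)/6) = 758*(860 - 12*(-2/3)) = 758*(860 + 8) = 758*868 = 657944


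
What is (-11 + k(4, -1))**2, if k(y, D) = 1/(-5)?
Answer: 3136/25 ≈ 125.44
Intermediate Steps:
k(y, D) = -1/5
(-11 + k(4, -1))**2 = (-11 - 1/5)**2 = (-56/5)**2 = 3136/25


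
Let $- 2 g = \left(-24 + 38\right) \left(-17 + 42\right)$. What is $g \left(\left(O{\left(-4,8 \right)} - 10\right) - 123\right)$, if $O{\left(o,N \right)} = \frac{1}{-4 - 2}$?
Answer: $\frac{139825}{6} \approx 23304.0$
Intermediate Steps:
$O{\left(o,N \right)} = - \frac{1}{6}$ ($O{\left(o,N \right)} = \frac{1}{-6} = - \frac{1}{6}$)
$g = -175$ ($g = - \frac{\left(-24 + 38\right) \left(-17 + 42\right)}{2} = - \frac{14 \cdot 25}{2} = \left(- \frac{1}{2}\right) 350 = -175$)
$g \left(\left(O{\left(-4,8 \right)} - 10\right) - 123\right) = - 175 \left(\left(- \frac{1}{6} - 10\right) - 123\right) = - 175 \left(- \frac{61}{6} - 123\right) = \left(-175\right) \left(- \frac{799}{6}\right) = \frac{139825}{6}$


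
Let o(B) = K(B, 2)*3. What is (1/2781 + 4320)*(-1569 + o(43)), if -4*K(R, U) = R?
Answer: -25649721335/3708 ≈ -6.9174e+6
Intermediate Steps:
K(R, U) = -R/4
o(B) = -3*B/4 (o(B) = -B/4*3 = -3*B/4)
(1/2781 + 4320)*(-1569 + o(43)) = (1/2781 + 4320)*(-1569 - 3/4*43) = (1/2781 + 4320)*(-1569 - 129/4) = (12013921/2781)*(-6405/4) = -25649721335/3708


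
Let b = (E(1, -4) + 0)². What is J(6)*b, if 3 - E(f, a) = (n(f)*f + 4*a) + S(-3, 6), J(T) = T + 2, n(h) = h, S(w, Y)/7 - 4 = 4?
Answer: 11552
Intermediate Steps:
S(w, Y) = 56 (S(w, Y) = 28 + 7*4 = 28 + 28 = 56)
J(T) = 2 + T
E(f, a) = -53 - f² - 4*a (E(f, a) = 3 - ((f*f + 4*a) + 56) = 3 - ((f² + 4*a) + 56) = 3 - (56 + f² + 4*a) = 3 + (-56 - f² - 4*a) = -53 - f² - 4*a)
b = 1444 (b = ((-53 - 1*1² - 4*(-4)) + 0)² = ((-53 - 1*1 + 16) + 0)² = ((-53 - 1 + 16) + 0)² = (-38 + 0)² = (-38)² = 1444)
J(6)*b = (2 + 6)*1444 = 8*1444 = 11552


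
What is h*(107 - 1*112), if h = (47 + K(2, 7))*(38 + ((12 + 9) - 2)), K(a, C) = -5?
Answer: -11970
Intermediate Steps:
h = 2394 (h = (47 - 5)*(38 + ((12 + 9) - 2)) = 42*(38 + (21 - 2)) = 42*(38 + 19) = 42*57 = 2394)
h*(107 - 1*112) = 2394*(107 - 1*112) = 2394*(107 - 112) = 2394*(-5) = -11970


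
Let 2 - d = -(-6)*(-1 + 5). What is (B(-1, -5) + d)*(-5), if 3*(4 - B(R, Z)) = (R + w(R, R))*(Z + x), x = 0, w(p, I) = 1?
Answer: 90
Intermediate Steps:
d = -22 (d = 2 - (-2)*(-3*(-1 + 5)) = 2 - (-2)*(-3*4) = 2 - (-2)*(-12) = 2 - 1*24 = 2 - 24 = -22)
B(R, Z) = 4 - Z*(1 + R)/3 (B(R, Z) = 4 - (R + 1)*(Z + 0)/3 = 4 - (1 + R)*Z/3 = 4 - Z*(1 + R)/3)
(B(-1, -5) + d)*(-5) = ((4 - 1/3*(-5) - 1/3*(-1)*(-5)) - 22)*(-5) = ((4 + 5/3 - 5/3) - 22)*(-5) = (4 - 22)*(-5) = -18*(-5) = 90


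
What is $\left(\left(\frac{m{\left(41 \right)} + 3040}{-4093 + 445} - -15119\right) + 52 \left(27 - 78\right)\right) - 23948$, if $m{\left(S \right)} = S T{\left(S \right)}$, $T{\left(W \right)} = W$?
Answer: $- \frac{41887409}{3648} \approx -11482.0$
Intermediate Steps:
$m{\left(S \right)} = S^{2}$ ($m{\left(S \right)} = S S = S^{2}$)
$\left(\left(\frac{m{\left(41 \right)} + 3040}{-4093 + 445} - -15119\right) + 52 \left(27 - 78\right)\right) - 23948 = \left(\left(\frac{41^{2} + 3040}{-4093 + 445} - -15119\right) + 52 \left(27 - 78\right)\right) - 23948 = \left(\left(\frac{1681 + 3040}{-3648} + 15119\right) + 52 \left(-51\right)\right) - 23948 = \left(\left(4721 \left(- \frac{1}{3648}\right) + 15119\right) - 2652\right) - 23948 = \left(\left(- \frac{4721}{3648} + 15119\right) - 2652\right) - 23948 = \left(\frac{55149391}{3648} - 2652\right) - 23948 = \frac{45474895}{3648} - 23948 = - \frac{41887409}{3648}$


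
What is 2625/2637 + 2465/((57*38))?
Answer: 1353995/634638 ≈ 2.1335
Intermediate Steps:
2625/2637 + 2465/((57*38)) = 2625*(1/2637) + 2465/2166 = 875/879 + 2465*(1/2166) = 875/879 + 2465/2166 = 1353995/634638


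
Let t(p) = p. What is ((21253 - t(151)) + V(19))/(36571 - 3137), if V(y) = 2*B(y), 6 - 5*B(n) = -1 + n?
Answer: 52743/83585 ≈ 0.63101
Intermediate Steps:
B(n) = 7/5 - n/5 (B(n) = 6/5 - (-1 + n)/5 = 6/5 + (1/5 - n/5) = 7/5 - n/5)
V(y) = 14/5 - 2*y/5 (V(y) = 2*(7/5 - y/5) = 14/5 - 2*y/5)
((21253 - t(151)) + V(19))/(36571 - 3137) = ((21253 - 1*151) + (14/5 - 2/5*19))/(36571 - 3137) = ((21253 - 151) + (14/5 - 38/5))/33434 = (21102 - 24/5)*(1/33434) = (105486/5)*(1/33434) = 52743/83585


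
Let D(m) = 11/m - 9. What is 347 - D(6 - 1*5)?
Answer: 345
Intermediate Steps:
D(m) = -9 + 11/m
347 - D(6 - 1*5) = 347 - (-9 + 11/(6 - 1*5)) = 347 - (-9 + 11/(6 - 5)) = 347 - (-9 + 11/1) = 347 - (-9 + 11*1) = 347 - (-9 + 11) = 347 - 1*2 = 347 - 2 = 345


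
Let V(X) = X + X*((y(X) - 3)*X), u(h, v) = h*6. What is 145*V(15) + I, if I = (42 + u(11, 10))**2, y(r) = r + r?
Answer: 894714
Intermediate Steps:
u(h, v) = 6*h
y(r) = 2*r
V(X) = X + X**2*(-3 + 2*X) (V(X) = X + X*((2*X - 3)*X) = X + X*((-3 + 2*X)*X) = X + X*(X*(-3 + 2*X)) = X + X**2*(-3 + 2*X))
I = 11664 (I = (42 + 6*11)**2 = (42 + 66)**2 = 108**2 = 11664)
145*V(15) + I = 145*(15*(1 - 3*15 + 2*15**2)) + 11664 = 145*(15*(1 - 45 + 2*225)) + 11664 = 145*(15*(1 - 45 + 450)) + 11664 = 145*(15*406) + 11664 = 145*6090 + 11664 = 883050 + 11664 = 894714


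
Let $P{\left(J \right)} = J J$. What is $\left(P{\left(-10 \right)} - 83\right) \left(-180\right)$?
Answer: $-3060$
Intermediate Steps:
$P{\left(J \right)} = J^{2}$
$\left(P{\left(-10 \right)} - 83\right) \left(-180\right) = \left(\left(-10\right)^{2} - 83\right) \left(-180\right) = \left(100 - 83\right) \left(-180\right) = 17 \left(-180\right) = -3060$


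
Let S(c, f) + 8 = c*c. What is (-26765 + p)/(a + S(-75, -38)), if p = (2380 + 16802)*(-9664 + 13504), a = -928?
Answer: 73632115/4689 ≈ 15703.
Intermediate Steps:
p = 73658880 (p = 19182*3840 = 73658880)
S(c, f) = -8 + c² (S(c, f) = -8 + c*c = -8 + c²)
(-26765 + p)/(a + S(-75, -38)) = (-26765 + 73658880)/(-928 + (-8 + (-75)²)) = 73632115/(-928 + (-8 + 5625)) = 73632115/(-928 + 5617) = 73632115/4689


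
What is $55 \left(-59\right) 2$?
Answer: $-6490$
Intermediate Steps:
$55 \left(-59\right) 2 = \left(-3245\right) 2 = -6490$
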